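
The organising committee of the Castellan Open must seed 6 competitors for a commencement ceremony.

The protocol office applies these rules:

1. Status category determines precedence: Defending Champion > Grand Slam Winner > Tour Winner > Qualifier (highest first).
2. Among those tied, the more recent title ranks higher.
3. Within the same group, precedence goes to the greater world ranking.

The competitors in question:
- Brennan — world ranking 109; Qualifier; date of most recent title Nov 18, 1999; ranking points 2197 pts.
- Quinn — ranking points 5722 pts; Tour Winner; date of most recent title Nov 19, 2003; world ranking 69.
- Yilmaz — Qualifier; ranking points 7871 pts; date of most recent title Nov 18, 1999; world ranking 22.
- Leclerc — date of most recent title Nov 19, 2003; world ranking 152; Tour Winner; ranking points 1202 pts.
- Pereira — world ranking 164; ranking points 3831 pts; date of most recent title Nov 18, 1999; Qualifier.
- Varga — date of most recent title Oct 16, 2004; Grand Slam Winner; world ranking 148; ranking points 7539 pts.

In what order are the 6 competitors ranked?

By status category: Varga (Grand Slam Winner); then Leclerc and Quinn (Tour Winner); then Pereira, Brennan and Yilmaz (Qualifier).
Leclerc and Quinn both have date of most recent title Nov 19, 2003, so the next rule applies.
Among Leclerc and Quinn, by world ranking (higher first): Leclerc (152) before Quinn (69).
Pereira, Brennan and Yilmaz all have date of most recent title Nov 18, 1999, so the next rule applies.
Among Pereira, Brennan and Yilmaz, by world ranking (higher first): Pereira (164) before Brennan (109) before Yilmaz (22).
Full order: Varga, Leclerc, Quinn, Pereira, Brennan, Yilmaz.

Varga, Leclerc, Quinn, Pereira, Brennan, Yilmaz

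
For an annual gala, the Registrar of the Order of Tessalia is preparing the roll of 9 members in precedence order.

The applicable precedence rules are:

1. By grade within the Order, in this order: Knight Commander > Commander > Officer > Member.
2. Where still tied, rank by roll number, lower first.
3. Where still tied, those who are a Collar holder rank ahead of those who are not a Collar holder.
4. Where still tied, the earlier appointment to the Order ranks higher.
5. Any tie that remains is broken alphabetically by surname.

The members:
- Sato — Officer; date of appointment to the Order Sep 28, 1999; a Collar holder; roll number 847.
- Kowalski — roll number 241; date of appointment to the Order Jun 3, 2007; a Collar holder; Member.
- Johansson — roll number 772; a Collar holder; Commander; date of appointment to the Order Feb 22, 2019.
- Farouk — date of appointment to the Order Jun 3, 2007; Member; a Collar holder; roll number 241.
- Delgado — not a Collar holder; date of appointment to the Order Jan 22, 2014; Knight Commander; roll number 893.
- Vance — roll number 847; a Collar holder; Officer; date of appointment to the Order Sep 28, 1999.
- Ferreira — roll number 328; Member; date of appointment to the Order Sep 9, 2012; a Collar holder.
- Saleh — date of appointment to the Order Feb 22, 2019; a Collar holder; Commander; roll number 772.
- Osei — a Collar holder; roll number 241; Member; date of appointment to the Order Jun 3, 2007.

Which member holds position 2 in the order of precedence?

Johansson

By grade within the Order: Delgado (Knight Commander); then Johansson and Saleh (Commander); then Sato and Vance (Officer); then Farouk, Kowalski, Osei and Ferreira (Member).
Johansson and Saleh both have roll number 772, so the next rule applies.
Johansson and Saleh are each a Collar holder, so the next rule applies.
Johansson and Saleh both have date of appointment to the Order Feb 22, 2019, so the next rule applies.
Among Johansson and Saleh, alphabetically by surname: Johansson before Saleh.
Sato and Vance both have roll number 847, so the next rule applies.
Sato and Vance are each a Collar holder, so the next rule applies.
Sato and Vance both have date of appointment to the Order Sep 28, 1999, so the next rule applies.
Among Sato and Vance, alphabetically by surname: Sato before Vance.
Among Farouk, Kowalski, Osei and Ferreira, by roll number (lower first): Farouk, Kowalski and Osei (241) before Ferreira (328).
Farouk, Kowalski and Osei are each a Collar holder, so the next rule applies.
Farouk, Kowalski and Osei all have date of appointment to the Order Jun 3, 2007, so the next rule applies.
Among Farouk, Kowalski and Osei, alphabetically by surname: Farouk before Kowalski before Osei.
Order: Delgado, Johansson, Saleh, Sato, Vance, Farouk, Kowalski, Osei, Ferreira.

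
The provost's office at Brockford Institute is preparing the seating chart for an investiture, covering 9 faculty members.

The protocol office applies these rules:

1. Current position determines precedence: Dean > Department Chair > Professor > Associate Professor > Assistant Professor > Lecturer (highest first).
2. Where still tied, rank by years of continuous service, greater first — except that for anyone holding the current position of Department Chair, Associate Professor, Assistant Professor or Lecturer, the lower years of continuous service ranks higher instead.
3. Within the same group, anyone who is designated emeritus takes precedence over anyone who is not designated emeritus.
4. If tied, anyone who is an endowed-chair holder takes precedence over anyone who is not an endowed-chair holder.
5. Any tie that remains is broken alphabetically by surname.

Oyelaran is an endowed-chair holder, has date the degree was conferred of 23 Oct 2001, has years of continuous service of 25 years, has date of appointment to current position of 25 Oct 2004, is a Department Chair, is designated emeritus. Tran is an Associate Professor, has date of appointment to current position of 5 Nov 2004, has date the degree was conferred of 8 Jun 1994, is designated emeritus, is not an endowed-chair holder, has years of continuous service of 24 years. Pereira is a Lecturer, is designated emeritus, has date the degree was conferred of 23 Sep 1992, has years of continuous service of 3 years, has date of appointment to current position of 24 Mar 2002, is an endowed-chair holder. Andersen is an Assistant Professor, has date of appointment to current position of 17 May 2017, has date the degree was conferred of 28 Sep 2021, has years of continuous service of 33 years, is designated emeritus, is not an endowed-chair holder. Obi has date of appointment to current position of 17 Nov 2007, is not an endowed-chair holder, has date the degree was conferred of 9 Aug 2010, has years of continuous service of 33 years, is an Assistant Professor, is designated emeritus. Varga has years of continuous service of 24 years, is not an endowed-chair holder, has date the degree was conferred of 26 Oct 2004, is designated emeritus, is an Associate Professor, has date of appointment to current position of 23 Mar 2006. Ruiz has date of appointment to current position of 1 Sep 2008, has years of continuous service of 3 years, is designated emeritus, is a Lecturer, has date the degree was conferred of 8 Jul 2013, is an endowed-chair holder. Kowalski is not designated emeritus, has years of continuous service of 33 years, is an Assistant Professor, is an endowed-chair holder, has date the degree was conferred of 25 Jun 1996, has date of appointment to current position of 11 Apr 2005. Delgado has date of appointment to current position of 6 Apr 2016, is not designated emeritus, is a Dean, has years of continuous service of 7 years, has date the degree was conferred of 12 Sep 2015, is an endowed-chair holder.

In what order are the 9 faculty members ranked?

By current position: Delgado (Dean); then Oyelaran (Department Chair); then Tran and Varga (Associate Professor); then Andersen, Obi and Kowalski (Assistant Professor); then Pereira and Ruiz (Lecturer).
Tran and Varga both have years of continuous service 24 years, so the next rule applies.
Tran and Varga are each designated emeritus, so the next rule applies.
Tran and Varga are each not an endowed-chair holder, so the next rule applies.
Among Tran and Varga, alphabetically by surname: Tran before Varga.
Andersen, Obi and Kowalski all have years of continuous service 33 years, so the next rule applies.
Among Andersen, Obi and Kowalski, designated emeritus before not designated emeritus: Andersen and Obi (designated emeritus) before Kowalski (not designated emeritus).
Andersen and Obi are each not an endowed-chair holder, so the next rule applies.
Among Andersen and Obi, alphabetically by surname: Andersen before Obi.
Pereira and Ruiz both have years of continuous service 3 years, so the next rule applies.
Pereira and Ruiz are each designated emeritus, so the next rule applies.
Pereira and Ruiz are each an endowed-chair holder, so the next rule applies.
Among Pereira and Ruiz, alphabetically by surname: Pereira before Ruiz.
Full order: Delgado, Oyelaran, Tran, Varga, Andersen, Obi, Kowalski, Pereira, Ruiz.

Delgado, Oyelaran, Tran, Varga, Andersen, Obi, Kowalski, Pereira, Ruiz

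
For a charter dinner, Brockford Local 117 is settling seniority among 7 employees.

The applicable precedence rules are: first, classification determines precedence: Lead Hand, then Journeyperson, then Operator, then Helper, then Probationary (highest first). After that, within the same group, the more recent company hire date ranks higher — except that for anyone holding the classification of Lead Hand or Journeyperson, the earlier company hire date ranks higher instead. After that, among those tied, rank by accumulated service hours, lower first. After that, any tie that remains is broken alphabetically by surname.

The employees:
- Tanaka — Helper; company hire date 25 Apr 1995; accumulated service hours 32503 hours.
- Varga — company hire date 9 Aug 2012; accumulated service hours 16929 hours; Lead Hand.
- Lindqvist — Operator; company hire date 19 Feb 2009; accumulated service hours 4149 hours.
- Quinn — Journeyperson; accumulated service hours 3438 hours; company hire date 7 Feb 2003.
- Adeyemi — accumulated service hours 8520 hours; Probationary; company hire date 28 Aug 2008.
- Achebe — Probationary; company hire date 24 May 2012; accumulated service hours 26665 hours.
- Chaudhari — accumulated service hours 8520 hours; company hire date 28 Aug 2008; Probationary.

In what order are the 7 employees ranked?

By classification: Varga (Lead Hand); then Quinn (Journeyperson); then Lindqvist (Operator); then Tanaka (Helper); then Achebe, Adeyemi and Chaudhari (Probationary).
Among Achebe, Adeyemi and Chaudhari, by company hire date (later first): Achebe (24 May 2012) before Adeyemi and Chaudhari (28 Aug 2008).
Adeyemi and Chaudhari both have accumulated service hours 8520 hours, so the next rule applies.
Among Adeyemi and Chaudhari, alphabetically by surname: Adeyemi before Chaudhari.
Full order: Varga, Quinn, Lindqvist, Tanaka, Achebe, Adeyemi, Chaudhari.

Varga, Quinn, Lindqvist, Tanaka, Achebe, Adeyemi, Chaudhari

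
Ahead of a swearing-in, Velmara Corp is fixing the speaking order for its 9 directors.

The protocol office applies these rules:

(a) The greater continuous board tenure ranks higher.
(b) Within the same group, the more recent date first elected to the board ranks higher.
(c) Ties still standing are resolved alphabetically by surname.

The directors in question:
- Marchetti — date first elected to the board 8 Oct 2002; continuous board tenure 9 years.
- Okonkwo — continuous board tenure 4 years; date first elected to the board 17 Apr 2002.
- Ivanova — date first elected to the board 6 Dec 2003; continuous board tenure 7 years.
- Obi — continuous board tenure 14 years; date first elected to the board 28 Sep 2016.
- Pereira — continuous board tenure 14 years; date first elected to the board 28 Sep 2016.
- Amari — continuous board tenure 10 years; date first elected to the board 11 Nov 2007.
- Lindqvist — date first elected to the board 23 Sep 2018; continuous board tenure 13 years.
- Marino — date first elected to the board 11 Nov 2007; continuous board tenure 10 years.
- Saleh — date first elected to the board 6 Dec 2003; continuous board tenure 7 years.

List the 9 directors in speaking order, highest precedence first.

Obi, Pereira, Lindqvist, Amari, Marino, Marchetti, Ivanova, Saleh, Okonkwo

By continuous board tenure (higher first): Obi and Pereira (both 14 years); then Lindqvist (13 years); then Amari and Marino (both 10 years); then Marchetti (9 years); then Ivanova and Saleh (both 7 years); then Okonkwo (4 years).
Obi and Pereira both have date first elected to the board 28 Sep 2016, so the next rule applies.
Among Obi and Pereira, alphabetically by surname: Obi before Pereira.
Amari and Marino both have date first elected to the board 11 Nov 2007, so the next rule applies.
Among Amari and Marino, alphabetically by surname: Amari before Marino.
Ivanova and Saleh both have date first elected to the board 6 Dec 2003, so the next rule applies.
Among Ivanova and Saleh, alphabetically by surname: Ivanova before Saleh.
Full order: Obi, Pereira, Lindqvist, Amari, Marino, Marchetti, Ivanova, Saleh, Okonkwo.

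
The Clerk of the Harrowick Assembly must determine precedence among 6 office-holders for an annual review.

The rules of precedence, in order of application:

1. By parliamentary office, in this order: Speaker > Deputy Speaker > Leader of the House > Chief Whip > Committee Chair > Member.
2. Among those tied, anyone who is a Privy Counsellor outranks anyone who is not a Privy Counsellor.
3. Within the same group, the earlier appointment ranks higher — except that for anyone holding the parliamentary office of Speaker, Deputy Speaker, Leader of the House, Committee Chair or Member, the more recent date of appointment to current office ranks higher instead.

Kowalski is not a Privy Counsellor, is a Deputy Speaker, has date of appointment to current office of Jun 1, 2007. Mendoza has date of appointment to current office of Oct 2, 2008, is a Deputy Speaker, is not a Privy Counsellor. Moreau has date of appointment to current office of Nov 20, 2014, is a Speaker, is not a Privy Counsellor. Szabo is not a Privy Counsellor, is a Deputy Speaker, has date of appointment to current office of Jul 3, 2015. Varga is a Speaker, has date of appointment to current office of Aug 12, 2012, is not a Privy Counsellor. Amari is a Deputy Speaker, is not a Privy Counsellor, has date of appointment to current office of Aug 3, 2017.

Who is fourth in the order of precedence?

By parliamentary office: Moreau and Varga (Speaker); then Amari, Szabo, Mendoza and Kowalski (Deputy Speaker).
Moreau and Varga are each not a Privy Counsellor, so the next rule applies.
Among Moreau and Varga, by date of appointment to current office (later first) (reversed rule for this group): Moreau (Nov 20, 2014) before Varga (Aug 12, 2012).
Amari, Szabo, Mendoza and Kowalski are each not a Privy Counsellor, so the next rule applies.
Among Amari, Szabo, Mendoza and Kowalski, by date of appointment to current office (later first) (reversed rule for this group): Amari (Aug 3, 2017) before Szabo (Jul 3, 2015) before Mendoza (Oct 2, 2008) before Kowalski (Jun 1, 2007).
Order: Moreau, Varga, Amari, Szabo, Mendoza, Kowalski.

Szabo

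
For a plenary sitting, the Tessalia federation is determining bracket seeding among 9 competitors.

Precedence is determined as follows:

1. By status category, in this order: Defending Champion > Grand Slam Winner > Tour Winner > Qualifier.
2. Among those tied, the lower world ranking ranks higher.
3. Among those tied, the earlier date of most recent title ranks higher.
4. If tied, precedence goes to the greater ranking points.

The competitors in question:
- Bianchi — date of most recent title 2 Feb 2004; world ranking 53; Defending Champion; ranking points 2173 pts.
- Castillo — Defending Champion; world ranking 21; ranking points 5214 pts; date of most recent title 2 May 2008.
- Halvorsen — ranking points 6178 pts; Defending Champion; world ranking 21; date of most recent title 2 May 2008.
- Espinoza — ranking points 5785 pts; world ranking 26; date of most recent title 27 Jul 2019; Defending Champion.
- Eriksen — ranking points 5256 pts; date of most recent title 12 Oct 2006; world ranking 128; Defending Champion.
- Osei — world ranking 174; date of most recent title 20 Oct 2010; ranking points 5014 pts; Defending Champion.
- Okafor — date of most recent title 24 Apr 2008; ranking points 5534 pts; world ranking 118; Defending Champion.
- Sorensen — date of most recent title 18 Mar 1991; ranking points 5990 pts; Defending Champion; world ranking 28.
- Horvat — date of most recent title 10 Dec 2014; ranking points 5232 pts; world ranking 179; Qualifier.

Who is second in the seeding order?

By status category: Halvorsen, Castillo, Espinoza, Sorensen, Bianchi, Okafor, Eriksen and Osei (Defending Champion); then Horvat (Qualifier).
Among Halvorsen, Castillo, Espinoza, Sorensen, Bianchi, Okafor, Eriksen and Osei, by world ranking (lower first): Halvorsen and Castillo (21) before Espinoza (26) before Sorensen (28) before Bianchi (53) before Okafor (118) before Eriksen (128) before Osei (174).
Halvorsen and Castillo both have date of most recent title 2 May 2008, so the next rule applies.
Among Halvorsen and Castillo, by ranking points (higher first): Halvorsen (6178 pts) before Castillo (5214 pts).
Order: Halvorsen, Castillo, Espinoza, Sorensen, Bianchi, Okafor, Eriksen, Osei, Horvat.

Castillo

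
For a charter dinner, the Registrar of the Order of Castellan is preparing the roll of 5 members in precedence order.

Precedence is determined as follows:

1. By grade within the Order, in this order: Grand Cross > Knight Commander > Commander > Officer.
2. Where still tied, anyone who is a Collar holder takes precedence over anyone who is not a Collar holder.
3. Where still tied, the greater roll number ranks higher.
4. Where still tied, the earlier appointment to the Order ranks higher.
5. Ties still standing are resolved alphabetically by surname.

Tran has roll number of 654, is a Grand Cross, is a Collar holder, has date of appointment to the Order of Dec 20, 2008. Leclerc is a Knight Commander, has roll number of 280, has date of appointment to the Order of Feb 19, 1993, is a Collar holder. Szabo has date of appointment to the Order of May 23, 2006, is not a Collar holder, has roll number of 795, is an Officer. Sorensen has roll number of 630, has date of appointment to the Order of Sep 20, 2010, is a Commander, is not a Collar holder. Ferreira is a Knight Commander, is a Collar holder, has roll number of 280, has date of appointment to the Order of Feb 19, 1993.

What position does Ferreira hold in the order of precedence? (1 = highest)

2

By grade within the Order: Tran (Grand Cross); then Ferreira and Leclerc (Knight Commander); then Sorensen (Commander); then Szabo (Officer).
Ferreira and Leclerc are each a Collar holder, so the next rule applies.
Ferreira and Leclerc both have roll number 280, so the next rule applies.
Ferreira and Leclerc both have date of appointment to the Order Feb 19, 1993, so the next rule applies.
Among Ferreira and Leclerc, alphabetically by surname: Ferreira before Leclerc.
Order: Tran, Ferreira, Leclerc, Sorensen, Szabo. So position 2.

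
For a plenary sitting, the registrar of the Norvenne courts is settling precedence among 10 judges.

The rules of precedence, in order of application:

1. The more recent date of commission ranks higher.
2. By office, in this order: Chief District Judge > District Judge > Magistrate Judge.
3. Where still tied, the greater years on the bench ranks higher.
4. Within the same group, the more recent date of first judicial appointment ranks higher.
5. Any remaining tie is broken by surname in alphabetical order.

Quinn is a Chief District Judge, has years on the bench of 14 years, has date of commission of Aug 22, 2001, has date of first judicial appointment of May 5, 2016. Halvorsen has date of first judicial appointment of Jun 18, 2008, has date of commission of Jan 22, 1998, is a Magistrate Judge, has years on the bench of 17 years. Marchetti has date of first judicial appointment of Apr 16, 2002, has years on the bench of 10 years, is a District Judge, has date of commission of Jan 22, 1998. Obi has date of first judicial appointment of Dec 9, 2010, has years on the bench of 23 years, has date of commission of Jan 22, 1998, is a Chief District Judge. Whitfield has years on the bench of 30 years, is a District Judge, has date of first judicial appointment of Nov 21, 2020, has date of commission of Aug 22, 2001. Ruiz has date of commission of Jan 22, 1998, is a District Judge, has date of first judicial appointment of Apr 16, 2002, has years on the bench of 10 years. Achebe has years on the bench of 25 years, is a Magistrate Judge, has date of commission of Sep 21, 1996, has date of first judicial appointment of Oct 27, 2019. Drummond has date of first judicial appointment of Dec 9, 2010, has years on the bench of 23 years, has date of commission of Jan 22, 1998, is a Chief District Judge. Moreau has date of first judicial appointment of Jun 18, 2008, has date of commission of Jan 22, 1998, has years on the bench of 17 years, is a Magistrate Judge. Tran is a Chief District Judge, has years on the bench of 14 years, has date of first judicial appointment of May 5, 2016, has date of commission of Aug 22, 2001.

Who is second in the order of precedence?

By date of commission (later first): Quinn, Tran and Whitfield (each Aug 22, 2001); then Drummond, Obi, Marchetti, Ruiz, Halvorsen and Moreau (each Jan 22, 1998); then Achebe (Sep 21, 1996).
Among Quinn, Tran and Whitfield, by office: Quinn and Tran (Chief District Judge) before Whitfield (District Judge).
Quinn and Tran both have years on the bench 14 years, so the next rule applies.
Quinn and Tran both have date of first judicial appointment May 5, 2016, so the next rule applies.
Among Quinn and Tran, alphabetically by surname: Quinn before Tran.
Among Drummond, Obi, Marchetti, Ruiz, Halvorsen and Moreau, by office: Drummond and Obi (Chief District Judge) before Marchetti and Ruiz (District Judge) before Halvorsen and Moreau (Magistrate Judge).
Drummond and Obi both have years on the bench 23 years, so the next rule applies.
Drummond and Obi both have date of first judicial appointment Dec 9, 2010, so the next rule applies.
Among Drummond and Obi, alphabetically by surname: Drummond before Obi.
Marchetti and Ruiz both have years on the bench 10 years, so the next rule applies.
Marchetti and Ruiz both have date of first judicial appointment Apr 16, 2002, so the next rule applies.
Among Marchetti and Ruiz, alphabetically by surname: Marchetti before Ruiz.
Halvorsen and Moreau both have years on the bench 17 years, so the next rule applies.
Halvorsen and Moreau both have date of first judicial appointment Jun 18, 2008, so the next rule applies.
Among Halvorsen and Moreau, alphabetically by surname: Halvorsen before Moreau.
Order: Quinn, Tran, Whitfield, Drummond, Obi, Marchetti, Ruiz, Halvorsen, Moreau, Achebe.

Tran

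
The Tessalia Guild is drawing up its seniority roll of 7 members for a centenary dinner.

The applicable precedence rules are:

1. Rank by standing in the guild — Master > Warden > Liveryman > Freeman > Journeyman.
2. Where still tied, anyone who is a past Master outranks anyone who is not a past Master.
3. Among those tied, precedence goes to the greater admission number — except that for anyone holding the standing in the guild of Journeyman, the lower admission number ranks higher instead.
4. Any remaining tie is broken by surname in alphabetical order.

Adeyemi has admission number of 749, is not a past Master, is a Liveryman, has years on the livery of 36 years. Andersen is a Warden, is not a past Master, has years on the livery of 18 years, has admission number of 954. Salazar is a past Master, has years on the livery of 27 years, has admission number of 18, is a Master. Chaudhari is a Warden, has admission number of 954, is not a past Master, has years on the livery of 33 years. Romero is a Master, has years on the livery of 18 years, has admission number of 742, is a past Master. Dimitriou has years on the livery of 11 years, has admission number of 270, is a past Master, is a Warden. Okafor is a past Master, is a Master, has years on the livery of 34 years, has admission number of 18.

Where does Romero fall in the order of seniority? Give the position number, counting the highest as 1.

By standing in the guild: Romero, Okafor and Salazar (Master); then Dimitriou, Andersen and Chaudhari (Warden); then Adeyemi (Liveryman).
Romero, Okafor and Salazar are each a past Master, so the next rule applies.
Among Romero, Okafor and Salazar, by admission number (higher first): Romero (742) before Okafor and Salazar (18).
Among Okafor and Salazar, alphabetically by surname: Okafor before Salazar.
Among Dimitriou, Andersen and Chaudhari, a past Master before not a past Master: Dimitriou (a past Master) before Andersen and Chaudhari (not a past Master).
Andersen and Chaudhari both have admission number 954, so the next rule applies.
Among Andersen and Chaudhari, alphabetically by surname: Andersen before Chaudhari.
Order: Romero, Okafor, Salazar, Dimitriou, Andersen, Chaudhari, Adeyemi. So position 1.

1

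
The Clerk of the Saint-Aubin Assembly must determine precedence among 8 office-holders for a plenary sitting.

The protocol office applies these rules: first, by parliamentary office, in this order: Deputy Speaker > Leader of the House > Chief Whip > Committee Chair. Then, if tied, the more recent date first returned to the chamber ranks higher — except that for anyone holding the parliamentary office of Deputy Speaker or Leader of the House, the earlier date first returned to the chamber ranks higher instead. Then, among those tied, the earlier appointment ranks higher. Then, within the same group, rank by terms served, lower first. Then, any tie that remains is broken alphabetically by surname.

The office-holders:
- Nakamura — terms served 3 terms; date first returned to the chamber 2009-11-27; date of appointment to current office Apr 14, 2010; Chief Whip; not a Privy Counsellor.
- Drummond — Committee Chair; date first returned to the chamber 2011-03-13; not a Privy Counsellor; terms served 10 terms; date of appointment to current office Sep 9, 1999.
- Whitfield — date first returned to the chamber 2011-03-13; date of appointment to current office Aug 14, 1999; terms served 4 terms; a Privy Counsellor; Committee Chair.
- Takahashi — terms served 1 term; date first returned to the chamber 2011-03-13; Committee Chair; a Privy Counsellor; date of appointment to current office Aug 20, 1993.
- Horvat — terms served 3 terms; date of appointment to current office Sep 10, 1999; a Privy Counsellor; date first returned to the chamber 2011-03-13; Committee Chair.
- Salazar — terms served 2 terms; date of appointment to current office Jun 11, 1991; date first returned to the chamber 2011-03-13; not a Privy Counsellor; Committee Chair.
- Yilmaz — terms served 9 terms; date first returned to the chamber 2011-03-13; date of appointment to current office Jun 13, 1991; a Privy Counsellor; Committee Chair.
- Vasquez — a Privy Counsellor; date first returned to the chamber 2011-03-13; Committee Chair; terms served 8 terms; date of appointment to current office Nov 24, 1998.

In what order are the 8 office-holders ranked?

Nakamura, Salazar, Yilmaz, Takahashi, Vasquez, Whitfield, Drummond, Horvat

By parliamentary office: Nakamura (Chief Whip); then Salazar, Yilmaz, Takahashi, Vasquez, Whitfield, Drummond and Horvat (Committee Chair).
Salazar, Yilmaz, Takahashi, Vasquez, Whitfield, Drummond and Horvat all have date first returned to the chamber 2011-03-13, so the next rule applies.
Among Salazar, Yilmaz, Takahashi, Vasquez, Whitfield, Drummond and Horvat, by date of appointment to current office (earlier first): Salazar (Jun 11, 1991) before Yilmaz (Jun 13, 1991) before Takahashi (Aug 20, 1993) before Vasquez (Nov 24, 1998) before Whitfield (Aug 14, 1999) before Drummond (Sep 9, 1999) before Horvat (Sep 10, 1999).
Full order: Nakamura, Salazar, Yilmaz, Takahashi, Vasquez, Whitfield, Drummond, Horvat.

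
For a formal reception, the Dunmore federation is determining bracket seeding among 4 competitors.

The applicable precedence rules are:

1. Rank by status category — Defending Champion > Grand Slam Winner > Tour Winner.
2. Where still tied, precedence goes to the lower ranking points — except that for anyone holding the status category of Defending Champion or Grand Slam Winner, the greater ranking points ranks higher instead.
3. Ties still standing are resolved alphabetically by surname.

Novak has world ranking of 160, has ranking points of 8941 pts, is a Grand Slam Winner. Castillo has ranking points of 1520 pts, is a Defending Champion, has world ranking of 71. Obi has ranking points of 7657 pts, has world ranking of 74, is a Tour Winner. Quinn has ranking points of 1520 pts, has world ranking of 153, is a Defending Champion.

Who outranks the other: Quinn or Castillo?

By status category: Castillo and Quinn (Defending Champion); then Novak (Grand Slam Winner); then Obi (Tour Winner).
Castillo and Quinn both have ranking points 1520 pts, so the next rule applies.
Among Castillo and Quinn, alphabetically by surname: Castillo before Quinn.
So Castillo takes precedence.

Castillo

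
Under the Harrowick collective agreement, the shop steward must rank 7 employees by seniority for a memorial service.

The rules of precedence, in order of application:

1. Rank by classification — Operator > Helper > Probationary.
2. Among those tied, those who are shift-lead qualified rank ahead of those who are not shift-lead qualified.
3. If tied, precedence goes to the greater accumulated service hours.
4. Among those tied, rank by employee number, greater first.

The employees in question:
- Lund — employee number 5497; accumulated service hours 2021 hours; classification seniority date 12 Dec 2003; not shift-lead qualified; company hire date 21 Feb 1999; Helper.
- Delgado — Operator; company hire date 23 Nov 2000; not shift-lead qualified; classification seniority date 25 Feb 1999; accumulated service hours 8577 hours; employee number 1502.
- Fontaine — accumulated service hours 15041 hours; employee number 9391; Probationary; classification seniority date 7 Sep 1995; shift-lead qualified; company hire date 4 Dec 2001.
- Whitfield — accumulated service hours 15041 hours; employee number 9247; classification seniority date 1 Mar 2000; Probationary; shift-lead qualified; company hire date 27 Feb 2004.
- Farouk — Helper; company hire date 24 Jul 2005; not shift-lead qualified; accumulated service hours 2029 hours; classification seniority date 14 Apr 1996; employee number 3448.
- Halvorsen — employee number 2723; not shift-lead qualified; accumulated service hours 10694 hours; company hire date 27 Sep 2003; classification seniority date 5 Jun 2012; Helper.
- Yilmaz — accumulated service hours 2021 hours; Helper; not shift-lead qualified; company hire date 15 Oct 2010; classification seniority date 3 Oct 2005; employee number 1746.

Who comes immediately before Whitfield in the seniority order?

Fontaine

By classification: Delgado (Operator); then Halvorsen, Farouk, Lund and Yilmaz (Helper); then Fontaine and Whitfield (Probationary).
Halvorsen, Farouk, Lund and Yilmaz are each not shift-lead qualified, so the next rule applies.
Among Halvorsen, Farouk, Lund and Yilmaz, by accumulated service hours (higher first): Halvorsen (10694 hours) before Farouk (2029 hours) before Lund and Yilmaz (2021 hours).
Among Lund and Yilmaz, by employee number (higher first): Lund (5497) before Yilmaz (1746).
Fontaine and Whitfield are each shift-lead qualified, so the next rule applies.
Fontaine and Whitfield both have accumulated service hours 15041 hours, so the next rule applies.
Among Fontaine and Whitfield, by employee number (higher first): Fontaine (9391) before Whitfield (9247).
Order: Delgado, Halvorsen, Farouk, Lund, Yilmaz, Fontaine, Whitfield.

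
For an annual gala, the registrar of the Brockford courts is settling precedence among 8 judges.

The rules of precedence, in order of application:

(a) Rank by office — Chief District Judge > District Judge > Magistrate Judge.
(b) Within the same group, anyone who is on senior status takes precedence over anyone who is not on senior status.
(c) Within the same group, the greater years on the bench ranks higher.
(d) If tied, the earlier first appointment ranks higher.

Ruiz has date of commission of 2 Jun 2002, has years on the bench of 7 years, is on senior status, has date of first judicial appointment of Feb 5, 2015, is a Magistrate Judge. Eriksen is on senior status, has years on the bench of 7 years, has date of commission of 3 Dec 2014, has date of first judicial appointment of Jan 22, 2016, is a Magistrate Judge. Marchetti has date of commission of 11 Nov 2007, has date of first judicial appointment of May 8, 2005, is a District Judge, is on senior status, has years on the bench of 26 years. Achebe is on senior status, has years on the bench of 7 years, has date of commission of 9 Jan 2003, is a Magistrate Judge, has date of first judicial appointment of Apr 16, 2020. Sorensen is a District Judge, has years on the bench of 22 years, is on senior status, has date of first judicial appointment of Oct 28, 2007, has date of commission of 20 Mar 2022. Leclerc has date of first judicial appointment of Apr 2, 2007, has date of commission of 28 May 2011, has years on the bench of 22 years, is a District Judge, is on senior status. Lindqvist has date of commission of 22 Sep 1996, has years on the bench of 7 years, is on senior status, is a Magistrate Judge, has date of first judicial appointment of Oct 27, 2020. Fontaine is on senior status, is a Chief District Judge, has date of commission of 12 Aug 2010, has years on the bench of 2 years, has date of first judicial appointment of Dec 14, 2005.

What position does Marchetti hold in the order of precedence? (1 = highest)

By office: Fontaine (Chief District Judge); then Marchetti, Leclerc and Sorensen (District Judge); then Ruiz, Eriksen, Achebe and Lindqvist (Magistrate Judge).
Marchetti, Leclerc and Sorensen are each on senior status, so the next rule applies.
Among Marchetti, Leclerc and Sorensen, by years on the bench (higher first): Marchetti (26 years) before Leclerc and Sorensen (22 years).
Among Leclerc and Sorensen, by date of first judicial appointment (earlier first): Leclerc (Apr 2, 2007) before Sorensen (Oct 28, 2007).
Ruiz, Eriksen, Achebe and Lindqvist are each on senior status, so the next rule applies.
Ruiz, Eriksen, Achebe and Lindqvist all have years on the bench 7 years, so the next rule applies.
Among Ruiz, Eriksen, Achebe and Lindqvist, by date of first judicial appointment (earlier first): Ruiz (Feb 5, 2015) before Eriksen (Jan 22, 2016) before Achebe (Apr 16, 2020) before Lindqvist (Oct 27, 2020).
Order: Fontaine, Marchetti, Leclerc, Sorensen, Ruiz, Eriksen, Achebe, Lindqvist. So position 2.

2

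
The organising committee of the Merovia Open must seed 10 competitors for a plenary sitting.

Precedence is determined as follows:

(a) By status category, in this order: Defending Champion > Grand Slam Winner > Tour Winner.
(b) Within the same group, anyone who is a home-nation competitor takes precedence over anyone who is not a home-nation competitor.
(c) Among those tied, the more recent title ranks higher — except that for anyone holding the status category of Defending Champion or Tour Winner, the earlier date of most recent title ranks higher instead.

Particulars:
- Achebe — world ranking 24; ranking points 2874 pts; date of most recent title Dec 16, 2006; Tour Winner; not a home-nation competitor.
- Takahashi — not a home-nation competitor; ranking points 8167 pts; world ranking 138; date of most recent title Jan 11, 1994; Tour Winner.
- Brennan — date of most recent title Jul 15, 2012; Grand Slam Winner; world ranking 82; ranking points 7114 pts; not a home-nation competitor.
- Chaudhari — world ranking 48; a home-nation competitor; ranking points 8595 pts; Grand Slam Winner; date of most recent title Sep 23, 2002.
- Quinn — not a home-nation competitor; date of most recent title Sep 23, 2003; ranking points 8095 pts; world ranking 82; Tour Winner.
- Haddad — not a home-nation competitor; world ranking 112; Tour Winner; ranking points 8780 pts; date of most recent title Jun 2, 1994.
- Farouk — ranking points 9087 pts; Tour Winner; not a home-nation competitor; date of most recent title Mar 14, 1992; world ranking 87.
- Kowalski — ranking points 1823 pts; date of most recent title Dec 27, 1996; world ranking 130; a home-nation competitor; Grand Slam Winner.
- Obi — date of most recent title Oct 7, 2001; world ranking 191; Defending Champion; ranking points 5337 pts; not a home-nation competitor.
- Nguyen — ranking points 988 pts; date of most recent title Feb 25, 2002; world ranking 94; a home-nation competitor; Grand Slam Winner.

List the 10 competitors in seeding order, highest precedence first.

By status category: Obi (Defending Champion); then Chaudhari, Nguyen, Kowalski and Brennan (Grand Slam Winner); then Farouk, Takahashi, Haddad, Quinn and Achebe (Tour Winner).
Among Chaudhari, Nguyen, Kowalski and Brennan, a home-nation competitor before not a home-nation competitor: Chaudhari, Nguyen and Kowalski (a home-nation competitor) before Brennan (not a home-nation competitor).
Among Chaudhari, Nguyen and Kowalski, by date of most recent title (later first): Chaudhari (Sep 23, 2002) before Nguyen (Feb 25, 2002) before Kowalski (Dec 27, 1996).
Farouk, Takahashi, Haddad, Quinn and Achebe are each not a home-nation competitor, so the next rule applies.
Among Farouk, Takahashi, Haddad, Quinn and Achebe, by date of most recent title (earlier first) (reversed rule for this group): Farouk (Mar 14, 1992) before Takahashi (Jan 11, 1994) before Haddad (Jun 2, 1994) before Quinn (Sep 23, 2003) before Achebe (Dec 16, 2006).
Full order: Obi, Chaudhari, Nguyen, Kowalski, Brennan, Farouk, Takahashi, Haddad, Quinn, Achebe.

Obi, Chaudhari, Nguyen, Kowalski, Brennan, Farouk, Takahashi, Haddad, Quinn, Achebe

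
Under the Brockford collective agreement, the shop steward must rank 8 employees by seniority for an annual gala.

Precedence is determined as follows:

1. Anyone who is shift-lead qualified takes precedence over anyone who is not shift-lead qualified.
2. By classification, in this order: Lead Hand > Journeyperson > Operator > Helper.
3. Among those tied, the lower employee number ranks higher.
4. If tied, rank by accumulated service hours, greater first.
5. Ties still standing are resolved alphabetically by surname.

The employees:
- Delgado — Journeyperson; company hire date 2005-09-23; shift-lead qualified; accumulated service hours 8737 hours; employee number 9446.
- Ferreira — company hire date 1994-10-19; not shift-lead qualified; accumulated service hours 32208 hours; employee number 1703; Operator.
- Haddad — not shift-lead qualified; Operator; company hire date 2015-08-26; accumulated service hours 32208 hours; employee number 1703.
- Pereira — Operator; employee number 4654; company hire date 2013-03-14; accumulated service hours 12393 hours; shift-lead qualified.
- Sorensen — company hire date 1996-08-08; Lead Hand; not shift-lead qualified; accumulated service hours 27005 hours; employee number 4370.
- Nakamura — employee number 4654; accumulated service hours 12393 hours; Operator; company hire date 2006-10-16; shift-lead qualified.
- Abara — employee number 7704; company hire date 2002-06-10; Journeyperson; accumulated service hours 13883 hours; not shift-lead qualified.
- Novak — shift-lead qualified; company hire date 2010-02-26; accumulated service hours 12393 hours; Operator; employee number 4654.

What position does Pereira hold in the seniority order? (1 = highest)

By the first rule: Delgado, Nakamura, Novak and Pereira (each shift-lead qualified); then Sorensen, Abara, Ferreira and Haddad (each not shift-lead qualified).
Among Delgado, Nakamura, Novak and Pereira, by classification: Delgado (Journeyperson) before Nakamura, Novak and Pereira (Operator).
Nakamura, Novak and Pereira all have employee number 4654, so the next rule applies.
Nakamura, Novak and Pereira all have accumulated service hours 12393 hours, so the next rule applies.
Among Nakamura, Novak and Pereira, alphabetically by surname: Nakamura before Novak before Pereira.
Among Sorensen, Abara, Ferreira and Haddad, by classification: Sorensen (Lead Hand) before Abara (Journeyperson) before Ferreira and Haddad (Operator).
Ferreira and Haddad both have employee number 1703, so the next rule applies.
Ferreira and Haddad both have accumulated service hours 32208 hours, so the next rule applies.
Among Ferreira and Haddad, alphabetically by surname: Ferreira before Haddad.
Order: Delgado, Nakamura, Novak, Pereira, Sorensen, Abara, Ferreira, Haddad. So position 4.

4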